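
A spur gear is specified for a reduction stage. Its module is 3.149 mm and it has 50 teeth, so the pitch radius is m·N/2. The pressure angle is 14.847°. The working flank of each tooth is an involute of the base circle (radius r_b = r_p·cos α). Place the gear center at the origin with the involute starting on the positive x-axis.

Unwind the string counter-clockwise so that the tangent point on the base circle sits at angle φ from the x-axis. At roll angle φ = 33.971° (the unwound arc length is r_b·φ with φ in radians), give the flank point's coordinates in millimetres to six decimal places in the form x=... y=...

pitch radius r_p = m·N/2 = 3.149·50/2 = 78.725000
base radius r_b = r_p·cos α = 78.725000·cos 14.847° = 76.096649
roll angle φ = 33.971° = 0.59290580 rad
x = r_b·(cos φ + φ·sin φ) = 76.096649·(0.82932050 + 0.59290580·0.55877322) = 88.319322
y = r_b·(sin φ − φ·cos φ) = 76.096649·(0.55877322 − 0.59290580·0.82932050) = 5.103367

x=88.319322 y=5.103367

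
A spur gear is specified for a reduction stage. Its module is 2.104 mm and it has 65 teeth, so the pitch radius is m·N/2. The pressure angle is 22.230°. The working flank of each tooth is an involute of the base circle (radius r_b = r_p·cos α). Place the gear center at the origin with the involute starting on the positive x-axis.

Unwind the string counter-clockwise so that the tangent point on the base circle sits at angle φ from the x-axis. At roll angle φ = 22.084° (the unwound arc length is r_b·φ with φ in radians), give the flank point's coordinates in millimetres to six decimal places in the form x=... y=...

pitch radius r_p = m·N/2 = 2.104·65/2 = 68.380000
base radius r_b = r_p·cos α = 68.380000·cos 22.230° = 63.297494
roll angle φ = 22.084° = 0.38543851 rad
x = r_b·(cos φ + φ·sin φ) = 63.297494·(0.92663366 + 0.38543851·0.37596551) = 67.826128
y = r_b·(sin φ − φ·cos φ) = 63.297494·(0.37596551 − 0.38543851·0.92663366) = 1.190323

x=67.826128 y=1.190323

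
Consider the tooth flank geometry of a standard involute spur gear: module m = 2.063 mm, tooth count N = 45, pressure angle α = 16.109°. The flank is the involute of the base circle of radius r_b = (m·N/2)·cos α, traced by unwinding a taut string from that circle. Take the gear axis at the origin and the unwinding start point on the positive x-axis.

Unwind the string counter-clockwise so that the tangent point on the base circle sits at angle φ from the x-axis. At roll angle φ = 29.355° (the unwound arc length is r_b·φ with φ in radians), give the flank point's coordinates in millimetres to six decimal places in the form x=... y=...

x=50.069364 y=1.947151

pitch radius r_p = m·N/2 = 2.063·45/2 = 46.417500
base radius r_b = r_p·cos α = 46.417500·cos 16.109° = 44.594944
roll angle φ = 29.355° = 0.51234140 rad
x = r_b·(cos φ + φ·sin φ) = 44.594944·(0.87159910 + 0.51234140·0.49021935) = 50.069364
y = r_b·(sin φ − φ·cos φ) = 44.594944·(0.49021935 − 0.51234140·0.87159910) = 1.947151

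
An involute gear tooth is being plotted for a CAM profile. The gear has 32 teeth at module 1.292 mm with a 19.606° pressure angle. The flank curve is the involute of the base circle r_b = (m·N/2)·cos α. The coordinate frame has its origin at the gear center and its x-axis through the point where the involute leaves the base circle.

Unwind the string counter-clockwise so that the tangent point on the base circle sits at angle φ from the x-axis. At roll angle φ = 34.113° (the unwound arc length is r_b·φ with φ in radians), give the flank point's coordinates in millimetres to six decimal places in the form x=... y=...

x=22.625085 y=1.322028

pitch radius r_p = m·N/2 = 1.292·32/2 = 20.672000
base radius r_b = r_p·cos α = 20.672000·cos 19.606° = 19.473485
roll angle φ = 34.113° = 0.59538417 rad
x = r_b·(cos φ + φ·sin φ) = 19.473485·(0.82793311 + 0.59538417·0.56082686) = 22.625085
y = r_b·(sin φ − φ·cos φ) = 19.473485·(0.56082686 − 0.59538417·0.82793311) = 1.322028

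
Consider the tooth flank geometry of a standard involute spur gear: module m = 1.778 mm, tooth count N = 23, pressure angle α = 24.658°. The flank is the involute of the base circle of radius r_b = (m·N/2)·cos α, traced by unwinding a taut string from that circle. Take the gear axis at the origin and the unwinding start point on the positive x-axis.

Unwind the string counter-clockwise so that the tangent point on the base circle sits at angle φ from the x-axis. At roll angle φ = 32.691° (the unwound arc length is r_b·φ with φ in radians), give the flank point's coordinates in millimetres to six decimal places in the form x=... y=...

pitch radius r_p = m·N/2 = 1.778·23/2 = 20.447000
base radius r_b = r_p·cos α = 20.447000·cos 24.658° = 18.582525
roll angle φ = 32.691° = 0.57056559 rad
x = r_b·(cos φ + φ·sin φ) = 18.582525·(0.84159563 + 0.57056559·0.54010813) = 21.365495
y = r_b·(sin φ − φ·cos φ) = 18.582525·(0.54010813 − 0.57056559·0.84159563) = 1.113514

x=21.365495 y=1.113514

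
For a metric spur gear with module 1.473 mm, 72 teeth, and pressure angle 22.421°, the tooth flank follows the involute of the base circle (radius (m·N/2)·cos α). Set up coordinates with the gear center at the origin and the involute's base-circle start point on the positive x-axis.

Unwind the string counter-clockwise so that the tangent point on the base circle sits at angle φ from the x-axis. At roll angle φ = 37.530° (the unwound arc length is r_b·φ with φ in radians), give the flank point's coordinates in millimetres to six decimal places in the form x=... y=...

pitch radius r_p = m·N/2 = 1.473·72/2 = 53.028000
base radius r_b = r_p·cos α = 53.028000·cos 22.421° = 49.019417
roll angle φ = 37.530° = 0.65502207 rad
x = r_b·(cos φ + φ·sin φ) = 49.019417·(0.79303448 + 0.65502207·0.60917674) = 58.434023
y = r_b·(sin φ − φ·cos φ) = 49.019417·(0.60917674 − 0.65502207·0.79303448) = 4.398103

x=58.434023 y=4.398103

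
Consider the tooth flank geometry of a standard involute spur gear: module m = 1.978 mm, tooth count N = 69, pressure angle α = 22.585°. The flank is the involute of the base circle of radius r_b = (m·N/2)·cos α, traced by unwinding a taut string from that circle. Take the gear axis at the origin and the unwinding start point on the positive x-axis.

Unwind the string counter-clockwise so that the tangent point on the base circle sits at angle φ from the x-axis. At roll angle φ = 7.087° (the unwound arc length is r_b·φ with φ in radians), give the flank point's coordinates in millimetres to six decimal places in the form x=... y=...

x=63.487805 y=0.039685

pitch radius r_p = m·N/2 = 1.978·69/2 = 68.241000
base radius r_b = r_p·cos α = 68.241000·cos 22.585° = 63.007652
roll angle φ = 7.087° = 0.12369148 rad
x = r_b·(cos φ + φ·sin φ) = 63.007652·(0.99235996 + 0.12369148·0.12337632) = 63.487805
y = r_b·(sin φ − φ·cos φ) = 63.007652·(0.12337632 − 0.12369148·0.99235996) = 0.039685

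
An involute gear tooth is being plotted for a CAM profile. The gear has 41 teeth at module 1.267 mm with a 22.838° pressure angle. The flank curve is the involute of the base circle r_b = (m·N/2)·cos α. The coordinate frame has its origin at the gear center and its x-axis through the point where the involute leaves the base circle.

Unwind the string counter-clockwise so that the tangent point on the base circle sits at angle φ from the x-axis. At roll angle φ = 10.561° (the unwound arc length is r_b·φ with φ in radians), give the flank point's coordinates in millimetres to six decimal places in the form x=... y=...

pitch radius r_p = m·N/2 = 1.267·41/2 = 25.973500
base radius r_b = r_p·cos α = 25.973500·cos 22.838° = 23.937332
roll angle φ = 10.561° = 0.18432422 rad
x = r_b·(cos φ + φ·sin φ) = 23.937332·(0.98306033 + 0.18432422·0.18328225) = 24.340525
y = r_b·(sin φ − φ·cos φ) = 23.937332·(0.18328225 − 0.18432422·0.98306033) = 0.049800

x=24.340525 y=0.049800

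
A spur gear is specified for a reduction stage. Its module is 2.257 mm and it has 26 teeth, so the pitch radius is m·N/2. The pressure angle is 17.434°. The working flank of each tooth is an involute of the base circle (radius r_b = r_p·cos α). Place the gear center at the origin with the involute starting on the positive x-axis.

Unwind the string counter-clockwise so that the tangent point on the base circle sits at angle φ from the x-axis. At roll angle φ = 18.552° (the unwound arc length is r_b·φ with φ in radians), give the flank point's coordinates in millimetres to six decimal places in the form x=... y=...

pitch radius r_p = m·N/2 = 2.257·26/2 = 29.341000
base radius r_b = r_p·cos α = 29.341000·cos 17.434° = 27.993154
roll angle φ = 18.552° = 0.32379348 rad
x = r_b·(cos φ + φ·sin φ) = 27.993154·(0.94803529 + 0.32379348·0.31816520) = 29.422347
y = r_b·(sin φ − φ·cos φ) = 27.993154·(0.31816520 − 0.32379348·0.94803529) = 0.313455

x=29.422347 y=0.313455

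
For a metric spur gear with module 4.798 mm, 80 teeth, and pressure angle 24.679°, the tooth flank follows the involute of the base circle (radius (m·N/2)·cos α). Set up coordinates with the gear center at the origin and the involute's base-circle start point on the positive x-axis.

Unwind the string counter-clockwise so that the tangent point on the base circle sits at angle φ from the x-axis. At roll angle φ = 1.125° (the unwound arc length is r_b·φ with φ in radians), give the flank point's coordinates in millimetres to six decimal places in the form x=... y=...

pitch radius r_p = m·N/2 = 4.798·80/2 = 191.920000
base radius r_b = r_p·cos α = 191.920000·cos 24.679° = 174.390271
roll angle φ = 1.125° = 0.01963495 rad
x = r_b·(cos φ + φ·sin φ) = 174.390271·(0.99980724 + 0.01963495·0.01963369) = 174.423885
y = r_b·(sin φ − φ·cos φ) = 174.390271·(0.01963369 − 0.01963495·0.99980724) = 0.000440

x=174.423885 y=0.000440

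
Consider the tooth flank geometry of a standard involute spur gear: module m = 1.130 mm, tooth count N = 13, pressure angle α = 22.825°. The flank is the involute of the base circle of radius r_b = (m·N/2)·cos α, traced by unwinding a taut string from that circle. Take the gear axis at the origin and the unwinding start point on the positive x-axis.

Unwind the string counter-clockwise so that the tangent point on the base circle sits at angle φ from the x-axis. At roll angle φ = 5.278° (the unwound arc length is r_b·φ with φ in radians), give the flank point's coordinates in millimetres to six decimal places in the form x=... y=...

x=6.798505 y=0.001762

pitch radius r_p = m·N/2 = 1.130·13/2 = 7.345000
base radius r_b = r_p·cos α = 7.345000·cos 22.825° = 6.769842
roll angle φ = 5.278° = 0.09211848 rad
x = r_b·(cos φ + φ·sin φ) = 6.769842·(0.99576009 + 0.09211848·0.09198825) = 6.798505
y = r_b·(sin φ − φ·cos φ) = 6.769842·(0.09198825 − 0.09211848·0.99576009) = 0.001762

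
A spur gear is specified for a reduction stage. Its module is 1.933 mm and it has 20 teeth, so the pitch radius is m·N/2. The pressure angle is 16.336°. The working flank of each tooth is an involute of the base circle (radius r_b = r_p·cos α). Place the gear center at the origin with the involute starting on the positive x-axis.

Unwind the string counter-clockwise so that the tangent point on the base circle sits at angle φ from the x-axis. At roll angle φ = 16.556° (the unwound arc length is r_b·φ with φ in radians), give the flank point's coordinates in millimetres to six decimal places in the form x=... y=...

x=19.307943 y=0.147939

pitch radius r_p = m·N/2 = 1.933·20/2 = 19.330000
base radius r_b = r_p·cos α = 19.330000·cos 16.336° = 18.549624
roll angle φ = 16.556° = 0.28895671 rad
x = r_b·(cos φ + φ·sin φ) = 18.549624·(0.95854168 + 0.28895671·0.28495234) = 19.307943
y = r_b·(sin φ − φ·cos φ) = 18.549624·(0.28495234 − 0.28895671·0.95854168) = 0.147939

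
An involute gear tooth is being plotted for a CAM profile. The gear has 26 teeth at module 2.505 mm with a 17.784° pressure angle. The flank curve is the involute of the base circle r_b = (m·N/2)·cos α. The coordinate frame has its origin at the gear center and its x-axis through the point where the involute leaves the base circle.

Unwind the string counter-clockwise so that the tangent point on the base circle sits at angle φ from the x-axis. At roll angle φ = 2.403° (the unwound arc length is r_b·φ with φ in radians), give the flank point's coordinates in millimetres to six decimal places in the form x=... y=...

pitch radius r_p = m·N/2 = 2.505·26/2 = 32.565000
base radius r_b = r_p·cos α = 32.565000·cos 17.784° = 31.008872
roll angle φ = 2.403° = 0.04194026 rad
x = r_b·(cos φ + φ·sin φ) = 31.008872·(0.99912064 + 0.04194026·0.04192797) = 31.036133
y = r_b·(sin φ − φ·cos φ) = 31.008872·(0.04192797 − 0.04194026·0.99912064) = 0.000762

x=31.036133 y=0.000762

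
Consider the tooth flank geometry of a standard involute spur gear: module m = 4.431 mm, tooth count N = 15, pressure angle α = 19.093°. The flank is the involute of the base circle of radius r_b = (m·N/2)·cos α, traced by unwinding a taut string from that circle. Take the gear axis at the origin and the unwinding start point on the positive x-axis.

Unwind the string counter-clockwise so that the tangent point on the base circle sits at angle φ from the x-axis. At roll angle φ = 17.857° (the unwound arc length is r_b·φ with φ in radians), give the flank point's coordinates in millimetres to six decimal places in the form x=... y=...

pitch radius r_p = m·N/2 = 4.431·15/2 = 33.232500
base radius r_b = r_p·cos α = 33.232500·cos 19.093° = 31.404343
roll angle φ = 17.857° = 0.31166344 rad
x = r_b·(cos φ + φ·sin φ) = 31.404343·(0.95182480 + 0.31166344·0.30664237) = 32.892721
y = r_b·(sin φ − φ·cos φ) = 31.404343·(0.30664237 − 0.31166344·0.95182480) = 0.313835

x=32.892721 y=0.313835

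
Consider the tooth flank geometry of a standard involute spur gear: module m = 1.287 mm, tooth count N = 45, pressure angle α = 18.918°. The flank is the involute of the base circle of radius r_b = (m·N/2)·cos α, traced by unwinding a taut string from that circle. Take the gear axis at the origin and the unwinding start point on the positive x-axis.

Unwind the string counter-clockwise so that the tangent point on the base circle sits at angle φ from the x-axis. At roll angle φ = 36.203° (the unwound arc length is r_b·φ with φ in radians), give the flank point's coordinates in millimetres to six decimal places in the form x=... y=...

pitch radius r_p = m·N/2 = 1.287·45/2 = 28.957500
base radius r_b = r_p·cos α = 28.957500·cos 18.918° = 27.393319
roll angle φ = 36.203° = 0.63186155 rad
x = r_b·(cos φ + φ·sin φ) = 27.393319·(0.80692939 + 0.63186155·0.59064792) = 32.327872
y = r_b·(sin φ − φ·cos φ) = 27.393319·(0.59064792 − 0.63186155·0.80692939) = 2.212840

x=32.327872 y=2.212840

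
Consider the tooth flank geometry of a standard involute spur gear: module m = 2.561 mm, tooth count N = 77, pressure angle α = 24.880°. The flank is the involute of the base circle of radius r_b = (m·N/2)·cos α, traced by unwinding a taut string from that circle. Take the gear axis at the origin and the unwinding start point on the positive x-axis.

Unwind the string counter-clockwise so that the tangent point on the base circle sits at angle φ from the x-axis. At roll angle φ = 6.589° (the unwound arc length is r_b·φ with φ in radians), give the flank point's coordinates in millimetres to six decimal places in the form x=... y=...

x=90.037181 y=0.045286

pitch radius r_p = m·N/2 = 2.561·77/2 = 98.598500
base radius r_b = r_p·cos α = 98.598500·cos 24.880° = 89.447665
roll angle φ = 6.589° = 0.11499974 rad
x = r_b·(cos φ + φ·sin φ) = 89.447665·(0.99339481 + 0.11499974·0.11474643) = 90.037181
y = r_b·(sin φ − φ·cos φ) = 89.447665·(0.11474643 − 0.11499974·0.99339481) = 0.045286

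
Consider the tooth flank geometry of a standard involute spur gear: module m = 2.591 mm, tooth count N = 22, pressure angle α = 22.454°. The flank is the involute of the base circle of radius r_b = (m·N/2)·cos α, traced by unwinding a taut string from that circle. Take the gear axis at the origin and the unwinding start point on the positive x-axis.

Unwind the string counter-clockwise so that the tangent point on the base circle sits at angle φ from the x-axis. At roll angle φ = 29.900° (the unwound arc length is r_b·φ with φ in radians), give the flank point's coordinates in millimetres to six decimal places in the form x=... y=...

x=29.686352 y=1.214145

pitch radius r_p = m·N/2 = 2.591·22/2 = 28.501000
base radius r_b = r_p·cos α = 28.501000·cos 22.454° = 26.340239
roll angle φ = 29.900° = 0.52185345 rad
x = r_b·(cos φ + φ·sin φ) = 26.340239·(0.86689675 + 0.52185345·0.49848774) = 29.686352
y = r_b·(sin φ − φ·cos φ) = 26.340239·(0.49848774 − 0.52185345·0.86689675) = 1.214145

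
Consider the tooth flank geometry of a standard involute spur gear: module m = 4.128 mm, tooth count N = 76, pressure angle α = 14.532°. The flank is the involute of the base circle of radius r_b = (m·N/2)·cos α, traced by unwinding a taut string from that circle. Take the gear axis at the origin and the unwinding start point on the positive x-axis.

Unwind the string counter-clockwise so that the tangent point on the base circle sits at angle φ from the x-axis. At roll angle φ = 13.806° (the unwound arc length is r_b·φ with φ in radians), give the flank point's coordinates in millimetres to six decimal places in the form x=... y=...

pitch radius r_p = m·N/2 = 4.128·76/2 = 156.864000
base radius r_b = r_p·cos α = 156.864000·cos 14.532° = 151.845552
roll angle φ = 13.806° = 0.24096016 rad
x = r_b·(cos φ + φ·sin φ) = 151.845552·(0.97110930 + 0.24096016·0.23863515) = 156.189984
y = r_b·(sin φ − φ·cos φ) = 151.845552·(0.23863515 − 0.24096016·0.97110930) = 0.704033

x=156.189984 y=0.704033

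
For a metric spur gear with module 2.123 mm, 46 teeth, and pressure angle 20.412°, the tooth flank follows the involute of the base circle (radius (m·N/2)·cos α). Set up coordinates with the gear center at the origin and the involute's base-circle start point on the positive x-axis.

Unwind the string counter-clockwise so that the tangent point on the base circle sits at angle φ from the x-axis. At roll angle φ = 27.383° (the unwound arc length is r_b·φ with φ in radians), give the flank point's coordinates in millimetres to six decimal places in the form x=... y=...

pitch radius r_p = m·N/2 = 2.123·46/2 = 48.829000
base radius r_b = r_p·cos α = 48.829000·cos 20.412° = 45.762977
roll angle φ = 27.383° = 0.47792351 rad
x = r_b·(cos φ + φ·sin φ) = 45.762977·(0.88795189 + 0.47792351·0.45993634) = 50.694682
y = r_b·(sin φ − φ·cos φ) = 45.762977·(0.45993634 − 0.47792351·0.88795189) = 1.627481

x=50.694682 y=1.627481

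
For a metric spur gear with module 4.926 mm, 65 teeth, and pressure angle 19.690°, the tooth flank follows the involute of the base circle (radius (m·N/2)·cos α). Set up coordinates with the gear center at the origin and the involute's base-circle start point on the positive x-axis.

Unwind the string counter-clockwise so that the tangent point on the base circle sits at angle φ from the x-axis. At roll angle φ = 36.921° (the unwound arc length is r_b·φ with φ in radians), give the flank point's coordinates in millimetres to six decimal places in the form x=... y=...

pitch radius r_p = m·N/2 = 4.926·65/2 = 160.095000
base radius r_b = r_p·cos α = 160.095000·cos 19.690° = 150.734144
roll angle φ = 36.921° = 0.64439301 rad
x = r_b·(cos φ + φ·sin φ) = 150.734144·(0.79946454 + 0.64439301·0.60071328) = 178.855103
y = r_b·(sin φ − φ·cos φ) = 150.734144·(0.60071328 − 0.64439301·0.79946454) = 12.894390

x=178.855103 y=12.894390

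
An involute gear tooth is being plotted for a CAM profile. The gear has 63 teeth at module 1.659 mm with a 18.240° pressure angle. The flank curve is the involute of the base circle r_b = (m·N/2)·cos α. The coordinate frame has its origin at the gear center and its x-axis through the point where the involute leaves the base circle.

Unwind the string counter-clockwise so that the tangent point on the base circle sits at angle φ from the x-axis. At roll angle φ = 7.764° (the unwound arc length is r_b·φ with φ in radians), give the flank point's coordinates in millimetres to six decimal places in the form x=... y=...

x=50.086302 y=0.041090

pitch radius r_p = m·N/2 = 1.659·63/2 = 52.258500
base radius r_b = r_p·cos α = 52.258500·cos 18.240° = 49.632707
roll angle φ = 7.764° = 0.13550736 rad
x = r_b·(cos φ + φ·sin φ) = 49.632707·(0.99083292 + 0.13550736·0.13509304) = 50.086302
y = r_b·(sin φ − φ·cos φ) = 49.632707·(0.13509304 − 0.13550736·0.99083292) = 0.041090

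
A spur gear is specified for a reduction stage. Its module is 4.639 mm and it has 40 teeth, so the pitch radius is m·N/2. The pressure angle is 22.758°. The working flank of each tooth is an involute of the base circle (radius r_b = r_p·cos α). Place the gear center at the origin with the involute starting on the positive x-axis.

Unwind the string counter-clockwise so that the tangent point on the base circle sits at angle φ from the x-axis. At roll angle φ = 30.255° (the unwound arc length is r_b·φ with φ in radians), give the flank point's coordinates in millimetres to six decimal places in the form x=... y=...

x=96.666249 y=4.083180

pitch radius r_p = m·N/2 = 4.639·40/2 = 92.780000
base radius r_b = r_p·cos α = 92.780000·cos 22.758° = 85.556796
roll angle φ = 30.255° = 0.52804937 rad
x = r_b·(cos φ + φ·sin φ) = 85.556796·(0.86379154 + 0.52804937·0.50384936) = 96.666249
y = r_b·(sin φ − φ·cos φ) = 85.556796·(0.50384936 − 0.52804937·0.86379154) = 4.083180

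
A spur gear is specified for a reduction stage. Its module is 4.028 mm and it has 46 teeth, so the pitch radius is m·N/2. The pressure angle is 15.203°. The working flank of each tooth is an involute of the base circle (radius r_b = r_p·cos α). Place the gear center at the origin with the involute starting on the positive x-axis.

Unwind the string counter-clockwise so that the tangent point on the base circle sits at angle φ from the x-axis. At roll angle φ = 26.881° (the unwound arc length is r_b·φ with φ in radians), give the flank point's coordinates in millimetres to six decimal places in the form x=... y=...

pitch radius r_p = m·N/2 = 4.028·46/2 = 92.644000
base radius r_b = r_p·cos α = 92.644000·cos 15.203° = 89.401716
roll angle φ = 26.881° = 0.46916196 rad
x = r_b·(cos φ + φ·sin φ) = 89.401716·(0.89194751 + 0.46916196·0.45213895) = 98.706102
y = r_b·(sin φ − φ·cos φ) = 89.401716·(0.45213895 − 0.46916196·0.89194751) = 3.010255

x=98.706102 y=3.010255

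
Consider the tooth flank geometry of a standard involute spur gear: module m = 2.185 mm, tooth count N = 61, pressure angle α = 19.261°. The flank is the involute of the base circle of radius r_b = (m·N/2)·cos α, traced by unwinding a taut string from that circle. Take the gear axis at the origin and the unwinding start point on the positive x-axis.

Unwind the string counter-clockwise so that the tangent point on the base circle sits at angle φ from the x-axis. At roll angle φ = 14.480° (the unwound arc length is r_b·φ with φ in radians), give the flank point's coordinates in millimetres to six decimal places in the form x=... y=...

x=64.889346 y=0.336338

pitch radius r_p = m·N/2 = 2.185·61/2 = 66.642500
base radius r_b = r_p·cos α = 66.642500·cos 19.261° = 62.912233
roll angle φ = 14.480° = 0.25272368 rad
x = r_b·(cos φ + φ·sin φ) = 62.912233·(0.96823498 + 0.25272368·0.25004204) = 64.889346
y = r_b·(sin φ − φ·cos φ) = 62.912233·(0.25004204 − 0.25272368·0.96823498) = 0.336338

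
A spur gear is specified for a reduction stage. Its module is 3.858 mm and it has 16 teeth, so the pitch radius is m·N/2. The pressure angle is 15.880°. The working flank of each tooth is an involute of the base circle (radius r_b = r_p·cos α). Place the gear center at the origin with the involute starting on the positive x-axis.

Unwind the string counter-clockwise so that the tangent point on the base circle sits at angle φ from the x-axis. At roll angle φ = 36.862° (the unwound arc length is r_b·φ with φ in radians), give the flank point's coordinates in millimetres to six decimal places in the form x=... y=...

x=35.208636 y=2.527653

pitch radius r_p = m·N/2 = 3.858·16/2 = 30.864000
base radius r_b = r_p·cos α = 30.864000·cos 15.880° = 29.686133
roll angle φ = 36.862° = 0.64336327 rad
x = r_b·(cos φ + φ·sin φ) = 29.686133·(0.80008270 + 0.64336327·0.59988972) = 35.208636
y = r_b·(sin φ − φ·cos φ) = 29.686133·(0.59988972 − 0.64336327·0.80008270) = 2.527653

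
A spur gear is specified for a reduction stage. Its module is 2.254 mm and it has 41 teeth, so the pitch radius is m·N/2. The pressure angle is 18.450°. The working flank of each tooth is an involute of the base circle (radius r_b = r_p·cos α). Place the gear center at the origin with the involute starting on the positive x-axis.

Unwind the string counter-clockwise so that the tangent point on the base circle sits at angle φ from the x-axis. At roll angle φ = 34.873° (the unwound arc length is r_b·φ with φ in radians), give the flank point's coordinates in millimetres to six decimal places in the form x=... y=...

pitch radius r_p = m·N/2 = 2.254·41/2 = 46.207000
base radius r_b = r_p·cos α = 46.207000·cos 18.450° = 43.831969
roll angle φ = 34.873° = 0.60864867 rad
x = r_b·(cos φ + φ·sin φ) = 43.831969·(0.82042140 + 0.60864867·0.57175932) = 51.214235
y = r_b·(sin φ − φ·cos φ) = 43.831969·(0.57175932 − 0.60864867·0.82042140) = 3.173914

x=51.214235 y=3.173914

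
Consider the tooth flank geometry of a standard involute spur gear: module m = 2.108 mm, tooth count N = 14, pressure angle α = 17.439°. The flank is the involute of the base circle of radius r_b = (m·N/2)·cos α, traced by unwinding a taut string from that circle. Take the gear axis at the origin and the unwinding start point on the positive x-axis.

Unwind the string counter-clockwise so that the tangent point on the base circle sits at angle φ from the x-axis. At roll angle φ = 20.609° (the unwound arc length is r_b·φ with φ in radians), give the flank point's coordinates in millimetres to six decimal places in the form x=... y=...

pitch radius r_p = m·N/2 = 2.108·14/2 = 14.756000
base radius r_b = r_p·cos α = 14.756000·cos 17.439° = 14.077763
roll angle φ = 20.609° = 0.35969491 rad
x = r_b·(cos φ + φ·sin φ) = 14.077763·(0.93600426 + 0.35969491·0.35198868) = 14.959212
y = r_b·(sin φ − φ·cos φ) = 14.077763·(0.35198868 − 0.35969491·0.93600426) = 0.215569

x=14.959212 y=0.215569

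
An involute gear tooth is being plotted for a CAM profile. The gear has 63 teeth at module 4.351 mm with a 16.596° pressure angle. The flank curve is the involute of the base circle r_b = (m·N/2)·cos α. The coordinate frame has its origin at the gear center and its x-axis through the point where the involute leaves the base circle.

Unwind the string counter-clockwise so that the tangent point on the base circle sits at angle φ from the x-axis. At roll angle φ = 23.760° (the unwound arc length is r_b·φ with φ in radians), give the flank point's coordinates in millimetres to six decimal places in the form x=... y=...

x=142.159895 y=3.068906

pitch radius r_p = m·N/2 = 4.351·63/2 = 137.056500
base radius r_b = r_p·cos α = 137.056500·cos 16.596° = 131.347071
roll angle φ = 23.760° = 0.41469023 rad
x = r_b·(cos φ + φ·sin φ) = 131.347071·(0.91524117 + 0.41469023·0.40290644) = 142.159895
y = r_b·(sin φ − φ·cos φ) = 131.347071·(0.40290644 − 0.41469023·0.91524117) = 3.068906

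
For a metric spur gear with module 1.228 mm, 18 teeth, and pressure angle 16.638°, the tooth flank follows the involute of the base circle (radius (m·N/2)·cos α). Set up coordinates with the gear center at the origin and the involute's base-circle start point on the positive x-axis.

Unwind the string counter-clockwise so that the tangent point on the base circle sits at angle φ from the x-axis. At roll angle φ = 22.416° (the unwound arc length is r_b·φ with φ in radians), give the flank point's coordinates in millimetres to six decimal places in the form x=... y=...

x=11.368951 y=0.208156

pitch radius r_p = m·N/2 = 1.228·18/2 = 11.052000
base radius r_b = r_p·cos α = 11.052000·cos 16.638° = 10.589285
roll angle φ = 22.416° = 0.39123301 rad
x = r_b·(cos φ + φ·sin φ) = 10.589285·(0.92443958 + 0.39123301·0.38132854) = 11.368951
y = r_b·(sin φ − φ·cos φ) = 10.589285·(0.38132854 − 0.39123301·0.92443958) = 0.208156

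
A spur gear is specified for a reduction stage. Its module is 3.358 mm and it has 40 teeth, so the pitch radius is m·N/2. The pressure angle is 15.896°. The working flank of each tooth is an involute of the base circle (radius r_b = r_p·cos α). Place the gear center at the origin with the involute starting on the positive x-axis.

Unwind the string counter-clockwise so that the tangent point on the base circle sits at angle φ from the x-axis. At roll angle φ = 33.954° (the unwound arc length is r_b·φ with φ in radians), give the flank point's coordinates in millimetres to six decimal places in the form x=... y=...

x=74.957173 y=4.325459

pitch radius r_p = m·N/2 = 3.358·40/2 = 67.160000
base radius r_b = r_p·cos α = 67.160000·cos 15.896° = 64.591831
roll angle φ = 33.954° = 0.59260909 rad
x = r_b·(cos φ + φ·sin φ) = 64.591831·(0.82948625 + 0.59260909·0.55852713) = 74.957173
y = r_b·(sin φ − φ·cos φ) = 64.591831·(0.55852713 − 0.59260909·0.82948625) = 4.325459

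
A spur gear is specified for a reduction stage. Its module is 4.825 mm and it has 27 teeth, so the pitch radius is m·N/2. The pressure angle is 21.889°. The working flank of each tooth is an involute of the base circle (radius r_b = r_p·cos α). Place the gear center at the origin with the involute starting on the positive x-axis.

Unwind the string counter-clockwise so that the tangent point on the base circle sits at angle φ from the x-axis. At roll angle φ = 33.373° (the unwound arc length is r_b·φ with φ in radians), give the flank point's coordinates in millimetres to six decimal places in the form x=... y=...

x=69.841221 y=3.847920

pitch radius r_p = m·N/2 = 4.825·27/2 = 65.137500
base radius r_b = r_p·cos α = 65.137500·cos 21.889° = 60.441597
roll angle φ = 33.373° = 0.58246873 rad
x = r_b·(cos φ + φ·sin φ) = 60.441597·(0.83510718 + 0.58246873·0.55008727) = 69.841221
y = r_b·(sin φ − φ·cos φ) = 60.441597·(0.55008727 − 0.58246873·0.83510718) = 3.847920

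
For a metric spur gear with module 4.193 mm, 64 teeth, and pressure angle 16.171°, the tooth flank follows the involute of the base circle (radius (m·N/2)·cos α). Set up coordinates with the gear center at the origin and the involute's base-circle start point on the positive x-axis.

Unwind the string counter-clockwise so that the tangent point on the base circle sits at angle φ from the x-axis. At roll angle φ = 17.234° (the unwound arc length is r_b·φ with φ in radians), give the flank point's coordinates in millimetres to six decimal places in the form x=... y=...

x=134.565711 y=1.158450

pitch radius r_p = m·N/2 = 4.193·64/2 = 134.176000
base radius r_b = r_p·cos α = 134.176000·cos 16.171° = 128.867296
roll angle φ = 17.234° = 0.30079004 rad
x = r_b·(cos φ + φ·sin φ) = 128.867296·(0.95510272 + 0.30079004·0.29627487) = 134.565711
y = r_b·(sin φ − φ·cos φ) = 128.867296·(0.29627487 − 0.30079004·0.95510272) = 1.158450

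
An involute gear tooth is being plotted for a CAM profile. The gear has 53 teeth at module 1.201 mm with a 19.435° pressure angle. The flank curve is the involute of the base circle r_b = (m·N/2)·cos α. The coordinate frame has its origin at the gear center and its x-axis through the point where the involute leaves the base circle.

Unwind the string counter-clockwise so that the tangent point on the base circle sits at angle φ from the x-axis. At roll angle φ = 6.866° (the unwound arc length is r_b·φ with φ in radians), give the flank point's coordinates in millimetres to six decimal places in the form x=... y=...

pitch radius r_p = m·N/2 = 1.201·53/2 = 31.826500
base radius r_b = r_p·cos α = 31.826500·cos 19.435° = 30.013013
roll angle φ = 6.866° = 0.11983431 rad
x = r_b·(cos φ + φ·sin φ) = 30.013013·(0.99282846 + 0.11983431·0.11954770) = 30.227737
y = r_b·(sin φ − φ·cos φ) = 30.013013·(0.11954770 − 0.11983431·0.99282846) = 0.017191

x=30.227737 y=0.017191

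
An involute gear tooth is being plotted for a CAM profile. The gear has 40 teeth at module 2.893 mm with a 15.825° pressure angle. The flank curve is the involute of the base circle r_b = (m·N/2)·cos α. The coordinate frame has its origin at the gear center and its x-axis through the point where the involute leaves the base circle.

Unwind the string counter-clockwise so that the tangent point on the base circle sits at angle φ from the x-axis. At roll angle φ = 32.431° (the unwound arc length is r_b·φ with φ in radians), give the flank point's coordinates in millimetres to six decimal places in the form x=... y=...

x=63.882912 y=3.258454

pitch radius r_p = m·N/2 = 2.893·40/2 = 57.860000
base radius r_b = r_p·cos α = 57.860000·cos 15.825° = 55.667054
roll angle φ = 32.431° = 0.56602773 rad
x = r_b·(cos φ + φ·sin φ) = 55.667054·(0.84403789 + 0.56602773·0.53628354) = 63.882912
y = r_b·(sin φ − φ·cos φ) = 55.667054·(0.53628354 − 0.56602773·0.84403789) = 3.258454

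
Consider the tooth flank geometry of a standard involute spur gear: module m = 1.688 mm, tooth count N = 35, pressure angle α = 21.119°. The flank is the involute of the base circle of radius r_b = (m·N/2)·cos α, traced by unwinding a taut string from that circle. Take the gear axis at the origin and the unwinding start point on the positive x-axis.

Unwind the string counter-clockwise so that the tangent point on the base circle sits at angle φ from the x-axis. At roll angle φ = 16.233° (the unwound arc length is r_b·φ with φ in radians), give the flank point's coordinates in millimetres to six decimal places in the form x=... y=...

pitch radius r_p = m·N/2 = 1.688·35/2 = 29.540000
base radius r_b = r_p·cos α = 29.540000·cos 21.119° = 27.555919
roll angle φ = 16.233° = 0.28331930 rad
x = r_b·(cos φ + φ·sin φ) = 27.555919·(0.96013284 + 0.28331930·0.27954415) = 28.639779
y = r_b·(sin φ − φ·cos φ) = 27.555919·(0.27954415 − 0.28331930·0.96013284) = 0.207220

x=28.639779 y=0.207220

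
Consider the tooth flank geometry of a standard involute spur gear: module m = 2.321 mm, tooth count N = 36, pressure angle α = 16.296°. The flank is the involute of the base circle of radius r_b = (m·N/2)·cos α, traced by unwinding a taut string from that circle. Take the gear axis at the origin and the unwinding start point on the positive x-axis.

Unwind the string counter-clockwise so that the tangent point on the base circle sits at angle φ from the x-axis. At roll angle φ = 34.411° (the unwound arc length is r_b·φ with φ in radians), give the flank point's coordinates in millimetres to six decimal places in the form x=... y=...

x=46.692373 y=2.792516

pitch radius r_p = m·N/2 = 2.321·36/2 = 41.778000
base radius r_b = r_p·cos α = 41.778000·cos 16.296° = 40.099564
roll angle φ = 34.411° = 0.60058525 rad
x = r_b·(cos φ + φ·sin φ) = 40.099564·(0.82500502 + 0.60058525·0.56512540) = 46.692373
y = r_b·(sin φ − φ·cos φ) = 40.099564·(0.56512540 − 0.60058525·0.82500502) = 2.792516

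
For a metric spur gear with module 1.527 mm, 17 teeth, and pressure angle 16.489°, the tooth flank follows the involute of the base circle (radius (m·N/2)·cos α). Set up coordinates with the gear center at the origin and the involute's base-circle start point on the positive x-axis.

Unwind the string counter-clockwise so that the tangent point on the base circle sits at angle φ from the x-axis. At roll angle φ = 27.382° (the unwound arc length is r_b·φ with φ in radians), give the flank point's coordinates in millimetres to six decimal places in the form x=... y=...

x=13.786844 y=0.442562

pitch radius r_p = m·N/2 = 1.527·17/2 = 12.979500
base radius r_b = r_p·cos α = 12.979500·cos 16.489° = 12.445708
roll angle φ = 27.382° = 0.47790606 rad
x = r_b·(cos φ + φ·sin φ) = 12.445708·(0.88795992 + 0.47790606·0.45992085) = 13.786844
y = r_b·(sin φ − φ·cos φ) = 12.445708·(0.45992085 − 0.47790606·0.88795992) = 0.442562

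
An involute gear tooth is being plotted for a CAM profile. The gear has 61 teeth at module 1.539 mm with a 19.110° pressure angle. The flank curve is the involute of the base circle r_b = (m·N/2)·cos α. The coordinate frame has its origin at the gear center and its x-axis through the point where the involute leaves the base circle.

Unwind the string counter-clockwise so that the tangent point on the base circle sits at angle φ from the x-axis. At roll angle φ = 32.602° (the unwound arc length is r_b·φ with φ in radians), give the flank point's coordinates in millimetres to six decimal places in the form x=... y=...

pitch radius r_p = m·N/2 = 1.539·61/2 = 46.939500
base radius r_b = r_p·cos α = 46.939500·cos 19.110° = 44.352748
roll angle φ = 32.602° = 0.56901224 rad
x = r_b·(cos φ + φ·sin φ) = 44.352748·(0.84243359 + 0.56901224·0.53880019) = 50.962083
y = r_b·(sin φ − φ·cos φ) = 44.352748·(0.53880019 − 0.56901224·0.84243359) = 2.636556

x=50.962083 y=2.636556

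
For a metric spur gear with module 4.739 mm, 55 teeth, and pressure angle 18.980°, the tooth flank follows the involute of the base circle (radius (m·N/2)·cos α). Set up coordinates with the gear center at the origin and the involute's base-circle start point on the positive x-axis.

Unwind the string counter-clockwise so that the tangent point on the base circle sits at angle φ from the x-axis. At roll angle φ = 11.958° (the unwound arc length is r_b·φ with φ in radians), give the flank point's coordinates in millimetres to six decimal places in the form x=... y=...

pitch radius r_p = m·N/2 = 4.739·55/2 = 130.322500
base radius r_b = r_p·cos α = 130.322500·cos 18.980° = 123.237148
roll angle φ = 11.958° = 0.20870647 rad
x = r_b·(cos φ + φ·sin φ) = 123.237148·(0.97829975 + 0.20870647·0.20719462) = 125.891996
y = r_b·(sin φ − φ·cos φ) = 123.237148·(0.20719462 − 0.20870647·0.97829975) = 0.371822

x=125.891996 y=0.371822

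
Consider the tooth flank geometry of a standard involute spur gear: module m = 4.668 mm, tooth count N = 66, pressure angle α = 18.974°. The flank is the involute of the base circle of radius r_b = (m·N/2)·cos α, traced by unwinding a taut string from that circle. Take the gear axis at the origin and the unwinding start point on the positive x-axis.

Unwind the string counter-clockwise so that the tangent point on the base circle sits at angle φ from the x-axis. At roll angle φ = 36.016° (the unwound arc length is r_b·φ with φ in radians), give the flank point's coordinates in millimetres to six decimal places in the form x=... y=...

pitch radius r_p = m·N/2 = 4.668·66/2 = 154.044000
base radius r_b = r_p·cos α = 154.044000·cos 18.974° = 145.674207
roll angle φ = 36.016° = 0.62859778 rad
x = r_b·(cos φ + φ·sin φ) = 145.674207·(0.80885282 + 0.62859778·0.58801115) = 171.673458
y = r_b·(sin φ − φ·cos φ) = 145.674207·(0.58801115 − 0.62859778·0.80885282) = 11.591014

x=171.673458 y=11.591014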